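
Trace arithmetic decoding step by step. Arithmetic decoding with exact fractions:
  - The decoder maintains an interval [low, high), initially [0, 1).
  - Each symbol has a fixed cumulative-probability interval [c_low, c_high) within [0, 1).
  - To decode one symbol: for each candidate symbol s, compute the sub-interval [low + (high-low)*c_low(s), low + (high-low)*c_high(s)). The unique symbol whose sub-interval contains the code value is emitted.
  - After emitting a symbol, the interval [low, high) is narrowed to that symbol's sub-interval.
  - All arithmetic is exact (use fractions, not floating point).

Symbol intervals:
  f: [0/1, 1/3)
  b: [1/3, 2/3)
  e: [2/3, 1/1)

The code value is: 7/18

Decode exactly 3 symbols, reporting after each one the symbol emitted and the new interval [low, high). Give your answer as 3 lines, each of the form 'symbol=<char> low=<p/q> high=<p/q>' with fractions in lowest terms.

Step 1: interval [0/1, 1/1), width = 1/1 - 0/1 = 1/1
  'f': [0/1 + 1/1*0/1, 0/1 + 1/1*1/3) = [0/1, 1/3)
  'b': [0/1 + 1/1*1/3, 0/1 + 1/1*2/3) = [1/3, 2/3) <- contains code 7/18
  'e': [0/1 + 1/1*2/3, 0/1 + 1/1*1/1) = [2/3, 1/1)
  emit 'b', narrow to [1/3, 2/3)
Step 2: interval [1/3, 2/3), width = 2/3 - 1/3 = 1/3
  'f': [1/3 + 1/3*0/1, 1/3 + 1/3*1/3) = [1/3, 4/9) <- contains code 7/18
  'b': [1/3 + 1/3*1/3, 1/3 + 1/3*2/3) = [4/9, 5/9)
  'e': [1/3 + 1/3*2/3, 1/3 + 1/3*1/1) = [5/9, 2/3)
  emit 'f', narrow to [1/3, 4/9)
Step 3: interval [1/3, 4/9), width = 4/9 - 1/3 = 1/9
  'f': [1/3 + 1/9*0/1, 1/3 + 1/9*1/3) = [1/3, 10/27)
  'b': [1/3 + 1/9*1/3, 1/3 + 1/9*2/3) = [10/27, 11/27) <- contains code 7/18
  'e': [1/3 + 1/9*2/3, 1/3 + 1/9*1/1) = [11/27, 4/9)
  emit 'b', narrow to [10/27, 11/27)

Answer: symbol=b low=1/3 high=2/3
symbol=f low=1/3 high=4/9
symbol=b low=10/27 high=11/27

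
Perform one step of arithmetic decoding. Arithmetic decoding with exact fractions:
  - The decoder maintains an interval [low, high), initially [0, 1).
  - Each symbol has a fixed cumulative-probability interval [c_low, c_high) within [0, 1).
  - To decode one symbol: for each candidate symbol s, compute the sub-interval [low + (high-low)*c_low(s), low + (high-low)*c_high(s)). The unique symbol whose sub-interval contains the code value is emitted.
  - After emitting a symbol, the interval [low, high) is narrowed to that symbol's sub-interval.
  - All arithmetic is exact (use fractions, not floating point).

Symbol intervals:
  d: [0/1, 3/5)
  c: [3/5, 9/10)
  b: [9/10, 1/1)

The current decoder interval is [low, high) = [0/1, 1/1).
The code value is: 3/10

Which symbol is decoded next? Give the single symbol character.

Interval width = high − low = 1/1 − 0/1 = 1/1
Scaled code = (code − low) / width = (3/10 − 0/1) / 1/1 = 3/10
  d: [0/1, 3/5) ← scaled code falls here ✓
  c: [3/5, 9/10) 
  b: [9/10, 1/1) 

Answer: d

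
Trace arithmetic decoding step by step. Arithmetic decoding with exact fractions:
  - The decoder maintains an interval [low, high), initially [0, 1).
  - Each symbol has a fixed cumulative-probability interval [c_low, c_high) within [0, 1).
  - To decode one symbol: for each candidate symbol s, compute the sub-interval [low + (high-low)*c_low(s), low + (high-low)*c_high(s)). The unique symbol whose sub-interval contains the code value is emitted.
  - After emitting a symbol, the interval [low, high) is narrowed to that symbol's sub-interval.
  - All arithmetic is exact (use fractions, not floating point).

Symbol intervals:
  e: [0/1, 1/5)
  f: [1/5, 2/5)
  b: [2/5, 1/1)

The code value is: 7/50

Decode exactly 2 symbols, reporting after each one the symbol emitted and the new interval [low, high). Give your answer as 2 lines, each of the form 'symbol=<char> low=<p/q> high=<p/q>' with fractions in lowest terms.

Step 1: interval [0/1, 1/1), width = 1/1 - 0/1 = 1/1
  'e': [0/1 + 1/1*0/1, 0/1 + 1/1*1/5) = [0/1, 1/5) <- contains code 7/50
  'f': [0/1 + 1/1*1/5, 0/1 + 1/1*2/5) = [1/5, 2/5)
  'b': [0/1 + 1/1*2/5, 0/1 + 1/1*1/1) = [2/5, 1/1)
  emit 'e', narrow to [0/1, 1/5)
Step 2: interval [0/1, 1/5), width = 1/5 - 0/1 = 1/5
  'e': [0/1 + 1/5*0/1, 0/1 + 1/5*1/5) = [0/1, 1/25)
  'f': [0/1 + 1/5*1/5, 0/1 + 1/5*2/5) = [1/25, 2/25)
  'b': [0/1 + 1/5*2/5, 0/1 + 1/5*1/1) = [2/25, 1/5) <- contains code 7/50
  emit 'b', narrow to [2/25, 1/5)

Answer: symbol=e low=0/1 high=1/5
symbol=b low=2/25 high=1/5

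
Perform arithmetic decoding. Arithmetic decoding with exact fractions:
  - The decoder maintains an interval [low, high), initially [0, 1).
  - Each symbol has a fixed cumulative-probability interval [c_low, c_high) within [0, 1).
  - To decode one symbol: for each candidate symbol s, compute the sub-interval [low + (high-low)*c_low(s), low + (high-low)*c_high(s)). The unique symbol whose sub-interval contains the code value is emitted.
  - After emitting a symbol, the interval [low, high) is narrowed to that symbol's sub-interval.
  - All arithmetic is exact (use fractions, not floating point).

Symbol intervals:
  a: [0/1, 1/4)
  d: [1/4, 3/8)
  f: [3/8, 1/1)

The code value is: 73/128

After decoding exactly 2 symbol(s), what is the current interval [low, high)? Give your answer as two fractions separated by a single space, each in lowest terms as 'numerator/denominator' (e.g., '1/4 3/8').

Answer: 17/32 39/64

Derivation:
Step 1: interval [0/1, 1/1), width = 1/1 - 0/1 = 1/1
  'a': [0/1 + 1/1*0/1, 0/1 + 1/1*1/4) = [0/1, 1/4)
  'd': [0/1 + 1/1*1/4, 0/1 + 1/1*3/8) = [1/4, 3/8)
  'f': [0/1 + 1/1*3/8, 0/1 + 1/1*1/1) = [3/8, 1/1) <- contains code 73/128
  emit 'f', narrow to [3/8, 1/1)
Step 2: interval [3/8, 1/1), width = 1/1 - 3/8 = 5/8
  'a': [3/8 + 5/8*0/1, 3/8 + 5/8*1/4) = [3/8, 17/32)
  'd': [3/8 + 5/8*1/4, 3/8 + 5/8*3/8) = [17/32, 39/64) <- contains code 73/128
  'f': [3/8 + 5/8*3/8, 3/8 + 5/8*1/1) = [39/64, 1/1)
  emit 'd', narrow to [17/32, 39/64)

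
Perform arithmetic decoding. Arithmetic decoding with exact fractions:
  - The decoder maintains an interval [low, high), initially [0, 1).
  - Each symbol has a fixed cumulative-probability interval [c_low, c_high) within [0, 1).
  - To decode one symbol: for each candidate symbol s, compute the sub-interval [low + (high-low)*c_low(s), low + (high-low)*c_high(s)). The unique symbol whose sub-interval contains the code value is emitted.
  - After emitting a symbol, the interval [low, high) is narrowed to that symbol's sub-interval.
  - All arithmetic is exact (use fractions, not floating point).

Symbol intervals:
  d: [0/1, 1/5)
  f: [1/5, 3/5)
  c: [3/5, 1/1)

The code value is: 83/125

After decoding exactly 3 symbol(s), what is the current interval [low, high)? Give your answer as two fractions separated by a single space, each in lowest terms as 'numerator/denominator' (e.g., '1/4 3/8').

Step 1: interval [0/1, 1/1), width = 1/1 - 0/1 = 1/1
  'd': [0/1 + 1/1*0/1, 0/1 + 1/1*1/5) = [0/1, 1/5)
  'f': [0/1 + 1/1*1/5, 0/1 + 1/1*3/5) = [1/5, 3/5)
  'c': [0/1 + 1/1*3/5, 0/1 + 1/1*1/1) = [3/5, 1/1) <- contains code 83/125
  emit 'c', narrow to [3/5, 1/1)
Step 2: interval [3/5, 1/1), width = 1/1 - 3/5 = 2/5
  'd': [3/5 + 2/5*0/1, 3/5 + 2/5*1/5) = [3/5, 17/25) <- contains code 83/125
  'f': [3/5 + 2/5*1/5, 3/5 + 2/5*3/5) = [17/25, 21/25)
  'c': [3/5 + 2/5*3/5, 3/5 + 2/5*1/1) = [21/25, 1/1)
  emit 'd', narrow to [3/5, 17/25)
Step 3: interval [3/5, 17/25), width = 17/25 - 3/5 = 2/25
  'd': [3/5 + 2/25*0/1, 3/5 + 2/25*1/5) = [3/5, 77/125)
  'f': [3/5 + 2/25*1/5, 3/5 + 2/25*3/5) = [77/125, 81/125)
  'c': [3/5 + 2/25*3/5, 3/5 + 2/25*1/1) = [81/125, 17/25) <- contains code 83/125
  emit 'c', narrow to [81/125, 17/25)

Answer: 81/125 17/25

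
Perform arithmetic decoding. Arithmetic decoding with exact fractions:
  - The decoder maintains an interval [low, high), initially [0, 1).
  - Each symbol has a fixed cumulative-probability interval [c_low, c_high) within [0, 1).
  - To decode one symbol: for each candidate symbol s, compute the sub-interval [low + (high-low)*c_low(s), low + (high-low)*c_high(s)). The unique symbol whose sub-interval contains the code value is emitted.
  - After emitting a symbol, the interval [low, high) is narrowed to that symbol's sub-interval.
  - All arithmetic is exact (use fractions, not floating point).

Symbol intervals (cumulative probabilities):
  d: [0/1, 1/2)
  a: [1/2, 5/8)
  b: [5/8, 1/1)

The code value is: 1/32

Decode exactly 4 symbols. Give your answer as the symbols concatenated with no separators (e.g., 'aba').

Step 1: interval [0/1, 1/1), width = 1/1 - 0/1 = 1/1
  'd': [0/1 + 1/1*0/1, 0/1 + 1/1*1/2) = [0/1, 1/2) <- contains code 1/32
  'a': [0/1 + 1/1*1/2, 0/1 + 1/1*5/8) = [1/2, 5/8)
  'b': [0/1 + 1/1*5/8, 0/1 + 1/1*1/1) = [5/8, 1/1)
  emit 'd', narrow to [0/1, 1/2)
Step 2: interval [0/1, 1/2), width = 1/2 - 0/1 = 1/2
  'd': [0/1 + 1/2*0/1, 0/1 + 1/2*1/2) = [0/1, 1/4) <- contains code 1/32
  'a': [0/1 + 1/2*1/2, 0/1 + 1/2*5/8) = [1/4, 5/16)
  'b': [0/1 + 1/2*5/8, 0/1 + 1/2*1/1) = [5/16, 1/2)
  emit 'd', narrow to [0/1, 1/4)
Step 3: interval [0/1, 1/4), width = 1/4 - 0/1 = 1/4
  'd': [0/1 + 1/4*0/1, 0/1 + 1/4*1/2) = [0/1, 1/8) <- contains code 1/32
  'a': [0/1 + 1/4*1/2, 0/1 + 1/4*5/8) = [1/8, 5/32)
  'b': [0/1 + 1/4*5/8, 0/1 + 1/4*1/1) = [5/32, 1/4)
  emit 'd', narrow to [0/1, 1/8)
Step 4: interval [0/1, 1/8), width = 1/8 - 0/1 = 1/8
  'd': [0/1 + 1/8*0/1, 0/1 + 1/8*1/2) = [0/1, 1/16) <- contains code 1/32
  'a': [0/1 + 1/8*1/2, 0/1 + 1/8*5/8) = [1/16, 5/64)
  'b': [0/1 + 1/8*5/8, 0/1 + 1/8*1/1) = [5/64, 1/8)
  emit 'd', narrow to [0/1, 1/16)

Answer: dddd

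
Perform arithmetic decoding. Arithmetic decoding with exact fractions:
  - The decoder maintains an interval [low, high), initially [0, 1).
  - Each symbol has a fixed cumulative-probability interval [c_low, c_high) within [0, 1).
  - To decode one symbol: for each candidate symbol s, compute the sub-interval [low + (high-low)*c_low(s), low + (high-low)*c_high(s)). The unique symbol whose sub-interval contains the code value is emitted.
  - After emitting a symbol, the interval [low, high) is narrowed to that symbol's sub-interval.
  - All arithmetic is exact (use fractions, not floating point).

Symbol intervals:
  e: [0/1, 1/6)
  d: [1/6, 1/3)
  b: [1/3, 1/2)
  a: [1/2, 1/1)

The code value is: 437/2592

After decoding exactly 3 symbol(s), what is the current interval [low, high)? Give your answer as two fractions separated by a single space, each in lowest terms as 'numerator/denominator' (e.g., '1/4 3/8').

Answer: 1/6 37/216

Derivation:
Step 1: interval [0/1, 1/1), width = 1/1 - 0/1 = 1/1
  'e': [0/1 + 1/1*0/1, 0/1 + 1/1*1/6) = [0/1, 1/6)
  'd': [0/1 + 1/1*1/6, 0/1 + 1/1*1/3) = [1/6, 1/3) <- contains code 437/2592
  'b': [0/1 + 1/1*1/3, 0/1 + 1/1*1/2) = [1/3, 1/2)
  'a': [0/1 + 1/1*1/2, 0/1 + 1/1*1/1) = [1/2, 1/1)
  emit 'd', narrow to [1/6, 1/3)
Step 2: interval [1/6, 1/3), width = 1/3 - 1/6 = 1/6
  'e': [1/6 + 1/6*0/1, 1/6 + 1/6*1/6) = [1/6, 7/36) <- contains code 437/2592
  'd': [1/6 + 1/6*1/6, 1/6 + 1/6*1/3) = [7/36, 2/9)
  'b': [1/6 + 1/6*1/3, 1/6 + 1/6*1/2) = [2/9, 1/4)
  'a': [1/6 + 1/6*1/2, 1/6 + 1/6*1/1) = [1/4, 1/3)
  emit 'e', narrow to [1/6, 7/36)
Step 3: interval [1/6, 7/36), width = 7/36 - 1/6 = 1/36
  'e': [1/6 + 1/36*0/1, 1/6 + 1/36*1/6) = [1/6, 37/216) <- contains code 437/2592
  'd': [1/6 + 1/36*1/6, 1/6 + 1/36*1/3) = [37/216, 19/108)
  'b': [1/6 + 1/36*1/3, 1/6 + 1/36*1/2) = [19/108, 13/72)
  'a': [1/6 + 1/36*1/2, 1/6 + 1/36*1/1) = [13/72, 7/36)
  emit 'e', narrow to [1/6, 37/216)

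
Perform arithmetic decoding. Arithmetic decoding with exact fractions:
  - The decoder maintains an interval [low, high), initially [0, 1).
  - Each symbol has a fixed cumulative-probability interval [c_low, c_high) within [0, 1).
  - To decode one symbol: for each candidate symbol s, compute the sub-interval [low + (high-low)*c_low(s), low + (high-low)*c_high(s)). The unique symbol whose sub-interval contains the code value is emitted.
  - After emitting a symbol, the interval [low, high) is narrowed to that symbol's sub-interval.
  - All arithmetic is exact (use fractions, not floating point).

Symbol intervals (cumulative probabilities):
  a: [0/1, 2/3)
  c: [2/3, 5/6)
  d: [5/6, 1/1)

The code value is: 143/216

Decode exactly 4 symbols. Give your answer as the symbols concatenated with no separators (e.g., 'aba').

Answer: addc

Derivation:
Step 1: interval [0/1, 1/1), width = 1/1 - 0/1 = 1/1
  'a': [0/1 + 1/1*0/1, 0/1 + 1/1*2/3) = [0/1, 2/3) <- contains code 143/216
  'c': [0/1 + 1/1*2/3, 0/1 + 1/1*5/6) = [2/3, 5/6)
  'd': [0/1 + 1/1*5/6, 0/1 + 1/1*1/1) = [5/6, 1/1)
  emit 'a', narrow to [0/1, 2/3)
Step 2: interval [0/1, 2/3), width = 2/3 - 0/1 = 2/3
  'a': [0/1 + 2/3*0/1, 0/1 + 2/3*2/3) = [0/1, 4/9)
  'c': [0/1 + 2/3*2/3, 0/1 + 2/3*5/6) = [4/9, 5/9)
  'd': [0/1 + 2/3*5/6, 0/1 + 2/3*1/1) = [5/9, 2/3) <- contains code 143/216
  emit 'd', narrow to [5/9, 2/3)
Step 3: interval [5/9, 2/3), width = 2/3 - 5/9 = 1/9
  'a': [5/9 + 1/9*0/1, 5/9 + 1/9*2/3) = [5/9, 17/27)
  'c': [5/9 + 1/9*2/3, 5/9 + 1/9*5/6) = [17/27, 35/54)
  'd': [5/9 + 1/9*5/6, 5/9 + 1/9*1/1) = [35/54, 2/3) <- contains code 143/216
  emit 'd', narrow to [35/54, 2/3)
Step 4: interval [35/54, 2/3), width = 2/3 - 35/54 = 1/54
  'a': [35/54 + 1/54*0/1, 35/54 + 1/54*2/3) = [35/54, 107/162)
  'c': [35/54 + 1/54*2/3, 35/54 + 1/54*5/6) = [107/162, 215/324) <- contains code 143/216
  'd': [35/54 + 1/54*5/6, 35/54 + 1/54*1/1) = [215/324, 2/3)
  emit 'c', narrow to [107/162, 215/324)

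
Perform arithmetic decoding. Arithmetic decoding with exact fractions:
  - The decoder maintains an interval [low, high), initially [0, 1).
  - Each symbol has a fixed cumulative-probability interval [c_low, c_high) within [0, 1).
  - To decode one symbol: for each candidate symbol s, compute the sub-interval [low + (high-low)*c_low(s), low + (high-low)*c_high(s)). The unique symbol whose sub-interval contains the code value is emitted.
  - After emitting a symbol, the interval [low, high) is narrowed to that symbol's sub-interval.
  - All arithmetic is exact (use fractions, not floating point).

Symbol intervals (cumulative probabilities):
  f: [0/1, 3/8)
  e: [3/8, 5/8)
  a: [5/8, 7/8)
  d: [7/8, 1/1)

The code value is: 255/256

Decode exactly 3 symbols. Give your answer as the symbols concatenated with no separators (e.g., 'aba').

Answer: dda

Derivation:
Step 1: interval [0/1, 1/1), width = 1/1 - 0/1 = 1/1
  'f': [0/1 + 1/1*0/1, 0/1 + 1/1*3/8) = [0/1, 3/8)
  'e': [0/1 + 1/1*3/8, 0/1 + 1/1*5/8) = [3/8, 5/8)
  'a': [0/1 + 1/1*5/8, 0/1 + 1/1*7/8) = [5/8, 7/8)
  'd': [0/1 + 1/1*7/8, 0/1 + 1/1*1/1) = [7/8, 1/1) <- contains code 255/256
  emit 'd', narrow to [7/8, 1/1)
Step 2: interval [7/8, 1/1), width = 1/1 - 7/8 = 1/8
  'f': [7/8 + 1/8*0/1, 7/8 + 1/8*3/8) = [7/8, 59/64)
  'e': [7/8 + 1/8*3/8, 7/8 + 1/8*5/8) = [59/64, 61/64)
  'a': [7/8 + 1/8*5/8, 7/8 + 1/8*7/8) = [61/64, 63/64)
  'd': [7/8 + 1/8*7/8, 7/8 + 1/8*1/1) = [63/64, 1/1) <- contains code 255/256
  emit 'd', narrow to [63/64, 1/1)
Step 3: interval [63/64, 1/1), width = 1/1 - 63/64 = 1/64
  'f': [63/64 + 1/64*0/1, 63/64 + 1/64*3/8) = [63/64, 507/512)
  'e': [63/64 + 1/64*3/8, 63/64 + 1/64*5/8) = [507/512, 509/512)
  'a': [63/64 + 1/64*5/8, 63/64 + 1/64*7/8) = [509/512, 511/512) <- contains code 255/256
  'd': [63/64 + 1/64*7/8, 63/64 + 1/64*1/1) = [511/512, 1/1)
  emit 'a', narrow to [509/512, 511/512)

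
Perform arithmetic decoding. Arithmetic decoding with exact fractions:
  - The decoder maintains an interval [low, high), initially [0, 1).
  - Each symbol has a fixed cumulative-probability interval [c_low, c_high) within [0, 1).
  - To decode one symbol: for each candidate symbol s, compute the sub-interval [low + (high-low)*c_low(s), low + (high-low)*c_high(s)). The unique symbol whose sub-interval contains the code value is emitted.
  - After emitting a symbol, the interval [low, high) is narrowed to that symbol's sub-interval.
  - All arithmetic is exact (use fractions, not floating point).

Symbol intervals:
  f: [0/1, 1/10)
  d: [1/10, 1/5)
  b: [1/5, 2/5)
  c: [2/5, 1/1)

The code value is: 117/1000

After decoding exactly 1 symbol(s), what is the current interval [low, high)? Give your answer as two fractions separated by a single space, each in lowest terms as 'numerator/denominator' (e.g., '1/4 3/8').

Answer: 1/10 1/5

Derivation:
Step 1: interval [0/1, 1/1), width = 1/1 - 0/1 = 1/1
  'f': [0/1 + 1/1*0/1, 0/1 + 1/1*1/10) = [0/1, 1/10)
  'd': [0/1 + 1/1*1/10, 0/1 + 1/1*1/5) = [1/10, 1/5) <- contains code 117/1000
  'b': [0/1 + 1/1*1/5, 0/1 + 1/1*2/5) = [1/5, 2/5)
  'c': [0/1 + 1/1*2/5, 0/1 + 1/1*1/1) = [2/5, 1/1)
  emit 'd', narrow to [1/10, 1/5)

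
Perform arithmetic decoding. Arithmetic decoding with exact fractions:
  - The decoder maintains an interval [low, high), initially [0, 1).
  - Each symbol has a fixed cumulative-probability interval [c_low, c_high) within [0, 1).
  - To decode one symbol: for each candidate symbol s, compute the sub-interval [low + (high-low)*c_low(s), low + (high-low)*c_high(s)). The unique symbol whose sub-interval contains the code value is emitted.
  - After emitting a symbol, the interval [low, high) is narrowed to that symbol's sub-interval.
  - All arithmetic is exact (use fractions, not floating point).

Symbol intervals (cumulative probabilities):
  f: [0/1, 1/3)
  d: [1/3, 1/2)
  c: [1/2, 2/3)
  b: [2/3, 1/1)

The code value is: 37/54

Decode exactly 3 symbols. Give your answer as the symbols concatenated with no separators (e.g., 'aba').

Answer: bff

Derivation:
Step 1: interval [0/1, 1/1), width = 1/1 - 0/1 = 1/1
  'f': [0/1 + 1/1*0/1, 0/1 + 1/1*1/3) = [0/1, 1/3)
  'd': [0/1 + 1/1*1/3, 0/1 + 1/1*1/2) = [1/3, 1/2)
  'c': [0/1 + 1/1*1/2, 0/1 + 1/1*2/3) = [1/2, 2/3)
  'b': [0/1 + 1/1*2/3, 0/1 + 1/1*1/1) = [2/3, 1/1) <- contains code 37/54
  emit 'b', narrow to [2/3, 1/1)
Step 2: interval [2/3, 1/1), width = 1/1 - 2/3 = 1/3
  'f': [2/3 + 1/3*0/1, 2/3 + 1/3*1/3) = [2/3, 7/9) <- contains code 37/54
  'd': [2/3 + 1/3*1/3, 2/3 + 1/3*1/2) = [7/9, 5/6)
  'c': [2/3 + 1/3*1/2, 2/3 + 1/3*2/3) = [5/6, 8/9)
  'b': [2/3 + 1/3*2/3, 2/3 + 1/3*1/1) = [8/9, 1/1)
  emit 'f', narrow to [2/3, 7/9)
Step 3: interval [2/3, 7/9), width = 7/9 - 2/3 = 1/9
  'f': [2/3 + 1/9*0/1, 2/3 + 1/9*1/3) = [2/3, 19/27) <- contains code 37/54
  'd': [2/3 + 1/9*1/3, 2/3 + 1/9*1/2) = [19/27, 13/18)
  'c': [2/3 + 1/9*1/2, 2/3 + 1/9*2/3) = [13/18, 20/27)
  'b': [2/3 + 1/9*2/3, 2/3 + 1/9*1/1) = [20/27, 7/9)
  emit 'f', narrow to [2/3, 19/27)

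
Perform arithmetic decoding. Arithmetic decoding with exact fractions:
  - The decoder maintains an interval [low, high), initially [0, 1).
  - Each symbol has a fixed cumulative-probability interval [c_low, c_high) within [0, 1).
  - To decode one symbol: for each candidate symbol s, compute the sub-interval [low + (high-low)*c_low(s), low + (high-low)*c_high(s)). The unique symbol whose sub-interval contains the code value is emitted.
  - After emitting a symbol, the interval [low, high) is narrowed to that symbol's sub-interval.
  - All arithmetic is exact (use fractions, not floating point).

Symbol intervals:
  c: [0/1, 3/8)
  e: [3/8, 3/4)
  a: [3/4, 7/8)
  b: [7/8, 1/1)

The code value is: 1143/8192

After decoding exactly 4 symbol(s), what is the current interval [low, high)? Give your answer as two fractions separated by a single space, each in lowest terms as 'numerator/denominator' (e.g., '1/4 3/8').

Answer: 567/4096 9/64

Derivation:
Step 1: interval [0/1, 1/1), width = 1/1 - 0/1 = 1/1
  'c': [0/1 + 1/1*0/1, 0/1 + 1/1*3/8) = [0/1, 3/8) <- contains code 1143/8192
  'e': [0/1 + 1/1*3/8, 0/1 + 1/1*3/4) = [3/8, 3/4)
  'a': [0/1 + 1/1*3/4, 0/1 + 1/1*7/8) = [3/4, 7/8)
  'b': [0/1 + 1/1*7/8, 0/1 + 1/1*1/1) = [7/8, 1/1)
  emit 'c', narrow to [0/1, 3/8)
Step 2: interval [0/1, 3/8), width = 3/8 - 0/1 = 3/8
  'c': [0/1 + 3/8*0/1, 0/1 + 3/8*3/8) = [0/1, 9/64) <- contains code 1143/8192
  'e': [0/1 + 3/8*3/8, 0/1 + 3/8*3/4) = [9/64, 9/32)
  'a': [0/1 + 3/8*3/4, 0/1 + 3/8*7/8) = [9/32, 21/64)
  'b': [0/1 + 3/8*7/8, 0/1 + 3/8*1/1) = [21/64, 3/8)
  emit 'c', narrow to [0/1, 9/64)
Step 3: interval [0/1, 9/64), width = 9/64 - 0/1 = 9/64
  'c': [0/1 + 9/64*0/1, 0/1 + 9/64*3/8) = [0/1, 27/512)
  'e': [0/1 + 9/64*3/8, 0/1 + 9/64*3/4) = [27/512, 27/256)
  'a': [0/1 + 9/64*3/4, 0/1 + 9/64*7/8) = [27/256, 63/512)
  'b': [0/1 + 9/64*7/8, 0/1 + 9/64*1/1) = [63/512, 9/64) <- contains code 1143/8192
  emit 'b', narrow to [63/512, 9/64)
Step 4: interval [63/512, 9/64), width = 9/64 - 63/512 = 9/512
  'c': [63/512 + 9/512*0/1, 63/512 + 9/512*3/8) = [63/512, 531/4096)
  'e': [63/512 + 9/512*3/8, 63/512 + 9/512*3/4) = [531/4096, 279/2048)
  'a': [63/512 + 9/512*3/4, 63/512 + 9/512*7/8) = [279/2048, 567/4096)
  'b': [63/512 + 9/512*7/8, 63/512 + 9/512*1/1) = [567/4096, 9/64) <- contains code 1143/8192
  emit 'b', narrow to [567/4096, 9/64)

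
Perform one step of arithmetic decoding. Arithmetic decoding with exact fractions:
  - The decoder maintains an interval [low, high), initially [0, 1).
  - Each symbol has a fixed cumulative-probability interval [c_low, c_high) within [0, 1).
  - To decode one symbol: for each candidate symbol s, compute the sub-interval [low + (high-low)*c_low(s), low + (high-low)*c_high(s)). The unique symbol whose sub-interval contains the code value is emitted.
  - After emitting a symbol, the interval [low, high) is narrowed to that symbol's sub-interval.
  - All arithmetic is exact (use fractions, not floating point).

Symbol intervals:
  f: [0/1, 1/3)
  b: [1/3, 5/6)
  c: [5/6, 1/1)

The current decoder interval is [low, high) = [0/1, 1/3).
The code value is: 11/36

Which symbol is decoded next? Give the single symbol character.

Interval width = high − low = 1/3 − 0/1 = 1/3
Scaled code = (code − low) / width = (11/36 − 0/1) / 1/3 = 11/12
  f: [0/1, 1/3) 
  b: [1/3, 5/6) 
  c: [5/6, 1/1) ← scaled code falls here ✓

Answer: c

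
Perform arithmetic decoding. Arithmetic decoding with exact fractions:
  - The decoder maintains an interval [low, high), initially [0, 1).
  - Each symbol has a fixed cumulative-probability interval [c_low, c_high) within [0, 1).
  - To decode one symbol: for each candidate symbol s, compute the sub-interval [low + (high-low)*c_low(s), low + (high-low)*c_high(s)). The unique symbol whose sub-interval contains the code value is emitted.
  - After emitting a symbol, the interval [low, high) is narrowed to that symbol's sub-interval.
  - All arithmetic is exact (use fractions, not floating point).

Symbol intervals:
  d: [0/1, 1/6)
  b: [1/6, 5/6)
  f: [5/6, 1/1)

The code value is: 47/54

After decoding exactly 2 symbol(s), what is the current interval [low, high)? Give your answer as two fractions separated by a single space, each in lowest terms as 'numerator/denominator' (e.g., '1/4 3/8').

Answer: 31/36 35/36

Derivation:
Step 1: interval [0/1, 1/1), width = 1/1 - 0/1 = 1/1
  'd': [0/1 + 1/1*0/1, 0/1 + 1/1*1/6) = [0/1, 1/6)
  'b': [0/1 + 1/1*1/6, 0/1 + 1/1*5/6) = [1/6, 5/6)
  'f': [0/1 + 1/1*5/6, 0/1 + 1/1*1/1) = [5/6, 1/1) <- contains code 47/54
  emit 'f', narrow to [5/6, 1/1)
Step 2: interval [5/6, 1/1), width = 1/1 - 5/6 = 1/6
  'd': [5/6 + 1/6*0/1, 5/6 + 1/6*1/6) = [5/6, 31/36)
  'b': [5/6 + 1/6*1/6, 5/6 + 1/6*5/6) = [31/36, 35/36) <- contains code 47/54
  'f': [5/6 + 1/6*5/6, 5/6 + 1/6*1/1) = [35/36, 1/1)
  emit 'b', narrow to [31/36, 35/36)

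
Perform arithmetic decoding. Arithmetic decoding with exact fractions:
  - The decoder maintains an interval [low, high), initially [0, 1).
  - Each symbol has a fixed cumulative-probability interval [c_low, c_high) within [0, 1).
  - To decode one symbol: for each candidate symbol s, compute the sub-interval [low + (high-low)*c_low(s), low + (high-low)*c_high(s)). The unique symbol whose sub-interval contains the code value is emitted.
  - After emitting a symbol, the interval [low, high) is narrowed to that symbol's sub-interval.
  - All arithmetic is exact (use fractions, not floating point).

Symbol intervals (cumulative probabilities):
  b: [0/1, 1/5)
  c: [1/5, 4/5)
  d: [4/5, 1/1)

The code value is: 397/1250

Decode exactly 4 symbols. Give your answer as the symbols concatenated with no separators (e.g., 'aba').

Step 1: interval [0/1, 1/1), width = 1/1 - 0/1 = 1/1
  'b': [0/1 + 1/1*0/1, 0/1 + 1/1*1/5) = [0/1, 1/5)
  'c': [0/1 + 1/1*1/5, 0/1 + 1/1*4/5) = [1/5, 4/5) <- contains code 397/1250
  'd': [0/1 + 1/1*4/5, 0/1 + 1/1*1/1) = [4/5, 1/1)
  emit 'c', narrow to [1/5, 4/5)
Step 2: interval [1/5, 4/5), width = 4/5 - 1/5 = 3/5
  'b': [1/5 + 3/5*0/1, 1/5 + 3/5*1/5) = [1/5, 8/25) <- contains code 397/1250
  'c': [1/5 + 3/5*1/5, 1/5 + 3/5*4/5) = [8/25, 17/25)
  'd': [1/5 + 3/5*4/5, 1/5 + 3/5*1/1) = [17/25, 4/5)
  emit 'b', narrow to [1/5, 8/25)
Step 3: interval [1/5, 8/25), width = 8/25 - 1/5 = 3/25
  'b': [1/5 + 3/25*0/1, 1/5 + 3/25*1/5) = [1/5, 28/125)
  'c': [1/5 + 3/25*1/5, 1/5 + 3/25*4/5) = [28/125, 37/125)
  'd': [1/5 + 3/25*4/5, 1/5 + 3/25*1/1) = [37/125, 8/25) <- contains code 397/1250
  emit 'd', narrow to [37/125, 8/25)
Step 4: interval [37/125, 8/25), width = 8/25 - 37/125 = 3/125
  'b': [37/125 + 3/125*0/1, 37/125 + 3/125*1/5) = [37/125, 188/625)
  'c': [37/125 + 3/125*1/5, 37/125 + 3/125*4/5) = [188/625, 197/625)
  'd': [37/125 + 3/125*4/5, 37/125 + 3/125*1/1) = [197/625, 8/25) <- contains code 397/1250
  emit 'd', narrow to [197/625, 8/25)

Answer: cbdd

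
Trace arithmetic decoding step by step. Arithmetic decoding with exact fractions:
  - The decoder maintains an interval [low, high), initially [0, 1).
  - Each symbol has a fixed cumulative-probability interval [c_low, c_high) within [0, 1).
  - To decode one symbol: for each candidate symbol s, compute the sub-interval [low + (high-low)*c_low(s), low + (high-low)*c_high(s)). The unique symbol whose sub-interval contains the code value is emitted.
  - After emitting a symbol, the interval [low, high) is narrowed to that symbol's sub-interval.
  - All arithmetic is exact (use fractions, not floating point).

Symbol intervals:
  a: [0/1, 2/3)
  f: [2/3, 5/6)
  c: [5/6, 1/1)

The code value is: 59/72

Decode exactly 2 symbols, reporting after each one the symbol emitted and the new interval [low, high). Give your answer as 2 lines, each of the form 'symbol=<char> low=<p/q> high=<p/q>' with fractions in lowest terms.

Step 1: interval [0/1, 1/1), width = 1/1 - 0/1 = 1/1
  'a': [0/1 + 1/1*0/1, 0/1 + 1/1*2/3) = [0/1, 2/3)
  'f': [0/1 + 1/1*2/3, 0/1 + 1/1*5/6) = [2/3, 5/6) <- contains code 59/72
  'c': [0/1 + 1/1*5/6, 0/1 + 1/1*1/1) = [5/6, 1/1)
  emit 'f', narrow to [2/3, 5/6)
Step 2: interval [2/3, 5/6), width = 5/6 - 2/3 = 1/6
  'a': [2/3 + 1/6*0/1, 2/3 + 1/6*2/3) = [2/3, 7/9)
  'f': [2/3 + 1/6*2/3, 2/3 + 1/6*5/6) = [7/9, 29/36)
  'c': [2/3 + 1/6*5/6, 2/3 + 1/6*1/1) = [29/36, 5/6) <- contains code 59/72
  emit 'c', narrow to [29/36, 5/6)

Answer: symbol=f low=2/3 high=5/6
symbol=c low=29/36 high=5/6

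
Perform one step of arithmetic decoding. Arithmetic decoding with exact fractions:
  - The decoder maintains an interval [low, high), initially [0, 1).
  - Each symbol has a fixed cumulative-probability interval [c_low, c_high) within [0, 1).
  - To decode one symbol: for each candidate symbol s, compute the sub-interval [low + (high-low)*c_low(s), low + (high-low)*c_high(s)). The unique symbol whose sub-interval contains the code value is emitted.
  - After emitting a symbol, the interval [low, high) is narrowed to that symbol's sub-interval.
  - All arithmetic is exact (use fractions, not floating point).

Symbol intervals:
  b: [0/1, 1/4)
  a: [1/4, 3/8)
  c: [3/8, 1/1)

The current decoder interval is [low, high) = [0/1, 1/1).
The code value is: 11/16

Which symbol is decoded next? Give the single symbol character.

Interval width = high − low = 1/1 − 0/1 = 1/1
Scaled code = (code − low) / width = (11/16 − 0/1) / 1/1 = 11/16
  b: [0/1, 1/4) 
  a: [1/4, 3/8) 
  c: [3/8, 1/1) ← scaled code falls here ✓

Answer: c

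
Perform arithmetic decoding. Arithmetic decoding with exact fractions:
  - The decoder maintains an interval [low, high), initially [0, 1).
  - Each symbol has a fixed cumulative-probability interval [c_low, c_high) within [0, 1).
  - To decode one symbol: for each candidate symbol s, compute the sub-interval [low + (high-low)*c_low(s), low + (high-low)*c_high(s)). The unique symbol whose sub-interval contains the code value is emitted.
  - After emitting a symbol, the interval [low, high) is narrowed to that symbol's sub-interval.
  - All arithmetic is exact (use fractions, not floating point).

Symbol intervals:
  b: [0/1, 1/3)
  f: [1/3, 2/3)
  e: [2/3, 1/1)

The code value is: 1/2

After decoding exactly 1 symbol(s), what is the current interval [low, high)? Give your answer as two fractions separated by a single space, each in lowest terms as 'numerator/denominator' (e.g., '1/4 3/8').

Step 1: interval [0/1, 1/1), width = 1/1 - 0/1 = 1/1
  'b': [0/1 + 1/1*0/1, 0/1 + 1/1*1/3) = [0/1, 1/3)
  'f': [0/1 + 1/1*1/3, 0/1 + 1/1*2/3) = [1/3, 2/3) <- contains code 1/2
  'e': [0/1 + 1/1*2/3, 0/1 + 1/1*1/1) = [2/3, 1/1)
  emit 'f', narrow to [1/3, 2/3)

Answer: 1/3 2/3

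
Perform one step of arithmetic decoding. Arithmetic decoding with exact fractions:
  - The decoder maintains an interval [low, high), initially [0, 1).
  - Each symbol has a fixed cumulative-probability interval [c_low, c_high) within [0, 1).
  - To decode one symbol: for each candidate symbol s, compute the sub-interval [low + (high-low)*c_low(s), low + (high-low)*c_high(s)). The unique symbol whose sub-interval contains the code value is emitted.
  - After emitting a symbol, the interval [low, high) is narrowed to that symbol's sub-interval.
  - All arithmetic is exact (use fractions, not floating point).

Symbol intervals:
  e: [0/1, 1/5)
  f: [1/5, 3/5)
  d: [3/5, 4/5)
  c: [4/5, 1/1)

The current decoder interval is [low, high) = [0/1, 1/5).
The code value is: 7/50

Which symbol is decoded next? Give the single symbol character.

Answer: d

Derivation:
Interval width = high − low = 1/5 − 0/1 = 1/5
Scaled code = (code − low) / width = (7/50 − 0/1) / 1/5 = 7/10
  e: [0/1, 1/5) 
  f: [1/5, 3/5) 
  d: [3/5, 4/5) ← scaled code falls here ✓
  c: [4/5, 1/1) 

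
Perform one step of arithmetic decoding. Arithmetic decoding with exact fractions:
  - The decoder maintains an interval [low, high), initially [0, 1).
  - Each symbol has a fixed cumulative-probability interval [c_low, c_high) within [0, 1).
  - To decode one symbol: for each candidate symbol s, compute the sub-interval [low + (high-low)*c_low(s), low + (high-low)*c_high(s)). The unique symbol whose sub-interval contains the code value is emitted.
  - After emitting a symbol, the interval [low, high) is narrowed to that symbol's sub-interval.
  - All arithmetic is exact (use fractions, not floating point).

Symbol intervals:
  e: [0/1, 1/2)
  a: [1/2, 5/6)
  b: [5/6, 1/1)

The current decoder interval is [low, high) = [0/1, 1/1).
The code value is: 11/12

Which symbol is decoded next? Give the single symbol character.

Interval width = high − low = 1/1 − 0/1 = 1/1
Scaled code = (code − low) / width = (11/12 − 0/1) / 1/1 = 11/12
  e: [0/1, 1/2) 
  a: [1/2, 5/6) 
  b: [5/6, 1/1) ← scaled code falls here ✓

Answer: b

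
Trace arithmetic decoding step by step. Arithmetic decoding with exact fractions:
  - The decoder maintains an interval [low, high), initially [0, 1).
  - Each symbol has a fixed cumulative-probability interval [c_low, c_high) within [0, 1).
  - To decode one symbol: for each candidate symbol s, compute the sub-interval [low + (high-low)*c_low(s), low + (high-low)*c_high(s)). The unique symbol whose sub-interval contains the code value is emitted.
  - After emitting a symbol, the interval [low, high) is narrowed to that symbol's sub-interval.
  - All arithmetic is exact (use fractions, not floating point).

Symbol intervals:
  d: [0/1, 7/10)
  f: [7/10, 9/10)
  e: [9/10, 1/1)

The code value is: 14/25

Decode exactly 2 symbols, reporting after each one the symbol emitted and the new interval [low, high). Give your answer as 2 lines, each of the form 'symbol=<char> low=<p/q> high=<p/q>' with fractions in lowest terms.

Step 1: interval [0/1, 1/1), width = 1/1 - 0/1 = 1/1
  'd': [0/1 + 1/1*0/1, 0/1 + 1/1*7/10) = [0/1, 7/10) <- contains code 14/25
  'f': [0/1 + 1/1*7/10, 0/1 + 1/1*9/10) = [7/10, 9/10)
  'e': [0/1 + 1/1*9/10, 0/1 + 1/1*1/1) = [9/10, 1/1)
  emit 'd', narrow to [0/1, 7/10)
Step 2: interval [0/1, 7/10), width = 7/10 - 0/1 = 7/10
  'd': [0/1 + 7/10*0/1, 0/1 + 7/10*7/10) = [0/1, 49/100)
  'f': [0/1 + 7/10*7/10, 0/1 + 7/10*9/10) = [49/100, 63/100) <- contains code 14/25
  'e': [0/1 + 7/10*9/10, 0/1 + 7/10*1/1) = [63/100, 7/10)
  emit 'f', narrow to [49/100, 63/100)

Answer: symbol=d low=0/1 high=7/10
symbol=f low=49/100 high=63/100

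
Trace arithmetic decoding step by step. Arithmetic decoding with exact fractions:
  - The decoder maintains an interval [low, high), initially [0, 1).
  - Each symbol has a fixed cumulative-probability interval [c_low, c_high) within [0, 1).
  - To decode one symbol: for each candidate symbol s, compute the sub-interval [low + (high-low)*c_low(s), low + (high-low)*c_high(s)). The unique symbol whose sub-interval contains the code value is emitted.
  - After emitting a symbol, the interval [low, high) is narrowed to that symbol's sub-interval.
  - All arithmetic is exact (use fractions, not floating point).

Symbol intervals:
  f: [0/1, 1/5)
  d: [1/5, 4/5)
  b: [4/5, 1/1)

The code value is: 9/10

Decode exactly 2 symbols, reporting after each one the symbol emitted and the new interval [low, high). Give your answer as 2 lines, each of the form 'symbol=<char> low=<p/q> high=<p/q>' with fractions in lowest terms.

Answer: symbol=b low=4/5 high=1/1
symbol=d low=21/25 high=24/25

Derivation:
Step 1: interval [0/1, 1/1), width = 1/1 - 0/1 = 1/1
  'f': [0/1 + 1/1*0/1, 0/1 + 1/1*1/5) = [0/1, 1/5)
  'd': [0/1 + 1/1*1/5, 0/1 + 1/1*4/5) = [1/5, 4/5)
  'b': [0/1 + 1/1*4/5, 0/1 + 1/1*1/1) = [4/5, 1/1) <- contains code 9/10
  emit 'b', narrow to [4/5, 1/1)
Step 2: interval [4/5, 1/1), width = 1/1 - 4/5 = 1/5
  'f': [4/5 + 1/5*0/1, 4/5 + 1/5*1/5) = [4/5, 21/25)
  'd': [4/5 + 1/5*1/5, 4/5 + 1/5*4/5) = [21/25, 24/25) <- contains code 9/10
  'b': [4/5 + 1/5*4/5, 4/5 + 1/5*1/1) = [24/25, 1/1)
  emit 'd', narrow to [21/25, 24/25)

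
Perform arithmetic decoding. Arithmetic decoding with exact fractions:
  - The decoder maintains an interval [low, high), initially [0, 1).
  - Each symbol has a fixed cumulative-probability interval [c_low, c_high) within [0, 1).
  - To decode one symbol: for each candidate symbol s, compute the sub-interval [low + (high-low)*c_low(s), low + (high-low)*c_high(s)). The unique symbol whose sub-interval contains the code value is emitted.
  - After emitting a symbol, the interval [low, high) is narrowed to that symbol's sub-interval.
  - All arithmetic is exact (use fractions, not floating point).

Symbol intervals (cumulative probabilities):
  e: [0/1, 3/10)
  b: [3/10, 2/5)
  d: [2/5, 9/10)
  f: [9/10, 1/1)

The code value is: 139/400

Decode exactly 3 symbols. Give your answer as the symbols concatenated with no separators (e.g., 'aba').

Answer: bde

Derivation:
Step 1: interval [0/1, 1/1), width = 1/1 - 0/1 = 1/1
  'e': [0/1 + 1/1*0/1, 0/1 + 1/1*3/10) = [0/1, 3/10)
  'b': [0/1 + 1/1*3/10, 0/1 + 1/1*2/5) = [3/10, 2/5) <- contains code 139/400
  'd': [0/1 + 1/1*2/5, 0/1 + 1/1*9/10) = [2/5, 9/10)
  'f': [0/1 + 1/1*9/10, 0/1 + 1/1*1/1) = [9/10, 1/1)
  emit 'b', narrow to [3/10, 2/5)
Step 2: interval [3/10, 2/5), width = 2/5 - 3/10 = 1/10
  'e': [3/10 + 1/10*0/1, 3/10 + 1/10*3/10) = [3/10, 33/100)
  'b': [3/10 + 1/10*3/10, 3/10 + 1/10*2/5) = [33/100, 17/50)
  'd': [3/10 + 1/10*2/5, 3/10 + 1/10*9/10) = [17/50, 39/100) <- contains code 139/400
  'f': [3/10 + 1/10*9/10, 3/10 + 1/10*1/1) = [39/100, 2/5)
  emit 'd', narrow to [17/50, 39/100)
Step 3: interval [17/50, 39/100), width = 39/100 - 17/50 = 1/20
  'e': [17/50 + 1/20*0/1, 17/50 + 1/20*3/10) = [17/50, 71/200) <- contains code 139/400
  'b': [17/50 + 1/20*3/10, 17/50 + 1/20*2/5) = [71/200, 9/25)
  'd': [17/50 + 1/20*2/5, 17/50 + 1/20*9/10) = [9/25, 77/200)
  'f': [17/50 + 1/20*9/10, 17/50 + 1/20*1/1) = [77/200, 39/100)
  emit 'e', narrow to [17/50, 71/200)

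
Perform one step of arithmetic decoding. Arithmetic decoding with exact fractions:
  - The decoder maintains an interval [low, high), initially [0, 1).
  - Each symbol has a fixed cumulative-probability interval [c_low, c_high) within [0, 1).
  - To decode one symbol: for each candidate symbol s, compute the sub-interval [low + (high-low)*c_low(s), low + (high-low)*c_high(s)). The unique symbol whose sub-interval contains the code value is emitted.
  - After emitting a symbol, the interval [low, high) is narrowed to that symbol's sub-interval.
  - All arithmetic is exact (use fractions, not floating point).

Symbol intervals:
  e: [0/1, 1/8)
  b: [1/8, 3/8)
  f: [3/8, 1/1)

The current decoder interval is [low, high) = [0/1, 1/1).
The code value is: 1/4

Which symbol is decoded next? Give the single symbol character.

Interval width = high − low = 1/1 − 0/1 = 1/1
Scaled code = (code − low) / width = (1/4 − 0/1) / 1/1 = 1/4
  e: [0/1, 1/8) 
  b: [1/8, 3/8) ← scaled code falls here ✓
  f: [3/8, 1/1) 

Answer: b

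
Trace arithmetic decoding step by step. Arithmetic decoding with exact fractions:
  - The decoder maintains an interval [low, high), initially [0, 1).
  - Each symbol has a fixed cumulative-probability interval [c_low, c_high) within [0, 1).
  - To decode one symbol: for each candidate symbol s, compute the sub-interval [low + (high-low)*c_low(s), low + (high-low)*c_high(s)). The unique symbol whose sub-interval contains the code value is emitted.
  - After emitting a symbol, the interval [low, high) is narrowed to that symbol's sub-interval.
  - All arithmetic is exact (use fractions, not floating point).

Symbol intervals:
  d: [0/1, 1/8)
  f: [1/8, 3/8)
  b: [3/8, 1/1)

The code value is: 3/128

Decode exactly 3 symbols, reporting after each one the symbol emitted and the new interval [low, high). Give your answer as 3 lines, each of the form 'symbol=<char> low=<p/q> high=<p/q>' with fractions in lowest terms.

Answer: symbol=d low=0/1 high=1/8
symbol=f low=1/64 high=3/64
symbol=f low=5/256 high=7/256

Derivation:
Step 1: interval [0/1, 1/1), width = 1/1 - 0/1 = 1/1
  'd': [0/1 + 1/1*0/1, 0/1 + 1/1*1/8) = [0/1, 1/8) <- contains code 3/128
  'f': [0/1 + 1/1*1/8, 0/1 + 1/1*3/8) = [1/8, 3/8)
  'b': [0/1 + 1/1*3/8, 0/1 + 1/1*1/1) = [3/8, 1/1)
  emit 'd', narrow to [0/1, 1/8)
Step 2: interval [0/1, 1/8), width = 1/8 - 0/1 = 1/8
  'd': [0/1 + 1/8*0/1, 0/1 + 1/8*1/8) = [0/1, 1/64)
  'f': [0/1 + 1/8*1/8, 0/1 + 1/8*3/8) = [1/64, 3/64) <- contains code 3/128
  'b': [0/1 + 1/8*3/8, 0/1 + 1/8*1/1) = [3/64, 1/8)
  emit 'f', narrow to [1/64, 3/64)
Step 3: interval [1/64, 3/64), width = 3/64 - 1/64 = 1/32
  'd': [1/64 + 1/32*0/1, 1/64 + 1/32*1/8) = [1/64, 5/256)
  'f': [1/64 + 1/32*1/8, 1/64 + 1/32*3/8) = [5/256, 7/256) <- contains code 3/128
  'b': [1/64 + 1/32*3/8, 1/64 + 1/32*1/1) = [7/256, 3/64)
  emit 'f', narrow to [5/256, 7/256)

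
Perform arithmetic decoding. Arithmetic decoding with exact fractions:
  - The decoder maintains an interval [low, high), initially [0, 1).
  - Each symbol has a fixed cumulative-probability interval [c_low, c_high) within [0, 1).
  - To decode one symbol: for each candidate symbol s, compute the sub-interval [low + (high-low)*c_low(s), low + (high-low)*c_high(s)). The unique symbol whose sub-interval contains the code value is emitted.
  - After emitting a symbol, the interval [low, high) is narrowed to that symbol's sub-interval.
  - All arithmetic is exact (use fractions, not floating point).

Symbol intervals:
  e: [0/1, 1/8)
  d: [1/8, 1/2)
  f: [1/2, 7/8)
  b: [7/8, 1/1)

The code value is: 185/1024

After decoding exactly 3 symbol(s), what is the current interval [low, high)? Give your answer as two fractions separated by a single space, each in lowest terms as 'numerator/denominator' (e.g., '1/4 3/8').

Step 1: interval [0/1, 1/1), width = 1/1 - 0/1 = 1/1
  'e': [0/1 + 1/1*0/1, 0/1 + 1/1*1/8) = [0/1, 1/8)
  'd': [0/1 + 1/1*1/8, 0/1 + 1/1*1/2) = [1/8, 1/2) <- contains code 185/1024
  'f': [0/1 + 1/1*1/2, 0/1 + 1/1*7/8) = [1/2, 7/8)
  'b': [0/1 + 1/1*7/8, 0/1 + 1/1*1/1) = [7/8, 1/1)
  emit 'd', narrow to [1/8, 1/2)
Step 2: interval [1/8, 1/2), width = 1/2 - 1/8 = 3/8
  'e': [1/8 + 3/8*0/1, 1/8 + 3/8*1/8) = [1/8, 11/64)
  'd': [1/8 + 3/8*1/8, 1/8 + 3/8*1/2) = [11/64, 5/16) <- contains code 185/1024
  'f': [1/8 + 3/8*1/2, 1/8 + 3/8*7/8) = [5/16, 29/64)
  'b': [1/8 + 3/8*7/8, 1/8 + 3/8*1/1) = [29/64, 1/2)
  emit 'd', narrow to [11/64, 5/16)
Step 3: interval [11/64, 5/16), width = 5/16 - 11/64 = 9/64
  'e': [11/64 + 9/64*0/1, 11/64 + 9/64*1/8) = [11/64, 97/512) <- contains code 185/1024
  'd': [11/64 + 9/64*1/8, 11/64 + 9/64*1/2) = [97/512, 31/128)
  'f': [11/64 + 9/64*1/2, 11/64 + 9/64*7/8) = [31/128, 151/512)
  'b': [11/64 + 9/64*7/8, 11/64 + 9/64*1/1) = [151/512, 5/16)
  emit 'e', narrow to [11/64, 97/512)

Answer: 11/64 97/512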